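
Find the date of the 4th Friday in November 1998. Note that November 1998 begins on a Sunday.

November 1998 begins on a Sunday, so the first Friday is November 6 (5 days later).
The 4th Friday is 3 weeks later: 6 + 21 = 27.

27 November 1998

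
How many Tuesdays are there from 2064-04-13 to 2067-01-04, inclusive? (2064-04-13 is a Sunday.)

143

2064-04-13 is a Sunday; the first Tuesday on or after it is 2064-04-15 (2 days later).
From 2064-04-15 to 2067-01-04: 260 + 365 + 365 + 4 = 994 days (rest of 2064, 2065, 2066, to 2067-01-04 in 2067).
994 ÷ 7 = 142 full weeks with remainder 0, so 142 more Tuesdays after the first → 143.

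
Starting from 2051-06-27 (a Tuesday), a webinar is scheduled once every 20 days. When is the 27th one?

2052-11-28

The 27th occurrence is 26 intervals after the first: 26 × 20 = 520 days after 2051-06-27.
June has 30 days — 3 days to the end of June leaves 517.
From end of June to end of 2051 is 184 days (333 left).
January has 31 days (302 left).
February has 29 days (273 left).
March has 31 days (242 left).
April has 30 days (212 left).
May has 31 days (181 left).
June has 30 days (151 left).
July has 31 days (120 left).
August has 31 days (89 left).
September has 30 days (59 left).
October has 31 days (28 left).
28 days into November → 2052-11-28.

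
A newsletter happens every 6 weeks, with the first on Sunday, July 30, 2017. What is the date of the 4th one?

The 4th occurrence is 3 intervals after the first: 3 × 42 = 126 days after July 30, 2017.
July has 31 days — 1 day to the end of July leaves 125.
August has 31 days (94 left).
September has 30 days (64 left).
October has 31 days (33 left).
November has 30 days (3 left).
3 days into December → December 3, 2017.

December 3, 2017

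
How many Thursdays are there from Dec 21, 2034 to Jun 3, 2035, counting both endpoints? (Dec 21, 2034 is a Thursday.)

24

Dec 21, 2034 is a Thursday; the first Thursday on or after it is Dec 21, 2034.
From Dec 21, 2034 to Jun 3, 2035: 10 + 31 + 28 + 31 + 30 + 31 + 3 = 164 days (rest of Dec, Jan, Feb, Mar, Apr, May, Jun).
164 ÷ 7 = 23 full weeks with remainder 3, so 23 more Thursdays after the first → 24.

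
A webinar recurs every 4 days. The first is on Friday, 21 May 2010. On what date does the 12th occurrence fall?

The 12th occurrence is 11 intervals after the first: 11 × 4 = 44 days after 21 May 2010.
May has 31 days — 10 days to the end of May leaves 34.
June has 30 days (4 left).
4 days into July → 4 July 2010.

4 July 2010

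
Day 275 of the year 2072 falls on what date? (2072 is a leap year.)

2072-10-01

January has 31 days (275 − 31 = 244 remain).
February has 29 days (244 − 29 = 215 remain).
March has 31 days (215 − 31 = 184 remain).
April has 30 days (184 − 30 = 154 remain).
May has 31 days (154 − 31 = 123 remain).
June has 30 days (123 − 30 = 93 remain).
July has 31 days (93 − 31 = 62 remain).
August has 31 days (62 − 31 = 31 remain).
September has 30 days (31 − 30 = 1 remain).
1 into October → October 1.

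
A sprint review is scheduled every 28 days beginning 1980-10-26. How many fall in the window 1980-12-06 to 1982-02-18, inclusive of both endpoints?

16

Occurrences land 28·i days after 1980-10-26 for i = 0, 1, 2, …
1980-12-06 is 41 days after the start; 41 ÷ 28 = 1 remainder 13; since the remainder is 13, round up to i = 2. First occurrence in the window: #3 on 1980-12-21 (2×28 = 56 days in).
1982-02-18 is 480 days after the start; 480 ÷ 28 = 17 remainder 4. Last occurrence in the window: #18 on 1982-02-14.
Occurrences #3 through #18: 16 in total.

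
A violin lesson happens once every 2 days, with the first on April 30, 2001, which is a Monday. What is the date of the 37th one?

July 11, 2001

The 37th occurrence is 36 intervals after the first: 36 × 2 = 72 days after April 30, 2001.
April has 30 days — 0 days to the end of April leaves 72.
May has 31 days (41 left).
June has 30 days (11 left).
11 days into July → July 11, 2001.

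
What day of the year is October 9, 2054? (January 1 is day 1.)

282

Days in months before October: 31 + 28 + 31 + 30 + 31 + 30 + 31 + 31 + 30 = 273.
Plus 9 days into October → day 282.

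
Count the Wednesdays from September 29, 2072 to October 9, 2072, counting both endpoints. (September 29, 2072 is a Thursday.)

September 29, 2072 is a Thursday; the first Wednesday on or after it is October 5, 2072 (6 days later).
From October 5, 2072 to October 9, 2072 is 9 − 5 = 4 days.
4 ÷ 7 = 0 full weeks with remainder 4, so 0 more Wednesdays after the first → 1.

1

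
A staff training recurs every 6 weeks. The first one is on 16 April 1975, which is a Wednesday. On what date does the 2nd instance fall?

28 May 1975

The 2nd occurrence is 1 interval after the first: 1 × 42 = 42 days after 16 April 1975.
April has 30 days — 14 days to the end of April leaves 28.
28 days into May → 28 May 1975.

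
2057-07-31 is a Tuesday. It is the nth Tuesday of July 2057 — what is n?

Day 31 falls in week ⌈31/7⌉ of the month.
Days 1–7 hold the 1st Tuesday, 8–14 the 2nd, 15–21 the 3rd, 22–28 the 4th, 29–31 the 5th.
31 is in the range for the 5th.

5th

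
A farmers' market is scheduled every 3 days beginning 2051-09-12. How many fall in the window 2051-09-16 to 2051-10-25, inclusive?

Occurrences land 3·i days after 2051-09-12 for i = 0, 1, 2, …
2051-09-16 is 4 days after the start; 4 ÷ 3 = 1 remainder 1; since the remainder is 1, round up to i = 2. First occurrence in the window: #3 on 2051-09-18 (2×3 = 6 days in).
2051-10-25 is 43 days after the start; 43 ÷ 3 = 14 remainder 1. Last occurrence in the window: #15 on 2051-10-24.
Occurrences #3 through #15: 13 in total.

13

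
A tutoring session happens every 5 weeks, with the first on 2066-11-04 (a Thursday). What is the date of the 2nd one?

2066-12-09

The 2nd occurrence is 1 interval after the first: 1 × 35 = 35 days after 2066-11-04.
November has 30 days — 26 days to the end of November leaves 9.
9 days into December → 2066-12-09.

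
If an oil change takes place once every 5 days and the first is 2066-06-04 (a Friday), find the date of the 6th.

The 6th occurrence is 5 intervals after the first: 5 × 5 = 25 days after 2066-06-04.
25 days later is 2066-06-29.

2066-06-29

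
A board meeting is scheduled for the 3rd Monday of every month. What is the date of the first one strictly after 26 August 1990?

17 September 1990

August 1990 starts on a Wednesday; its first Monday is the 6th, so the 3rd Monday is the 20th — 20 August 1990.
That is not after 26 August 1990, so look at September 1990.
September 1990 starts on a Saturday; its first Monday is the 3rd, so the 3rd Monday is the 17th — 17 September 1990.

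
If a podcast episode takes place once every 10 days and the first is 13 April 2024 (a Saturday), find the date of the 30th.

28 January 2025

The 30th occurrence is 29 intervals after the first: 29 × 10 = 290 days after 13 April 2024.
April has 30 days — 17 days to the end of April leaves 273.
May has 31 days (242 left).
June has 30 days (212 left).
July has 31 days (181 left).
August has 31 days (150 left).
September has 30 days (120 left).
October has 31 days (89 left).
November has 30 days (59 left).
December has 31 days (28 left).
28 days into January → 28 January 2025.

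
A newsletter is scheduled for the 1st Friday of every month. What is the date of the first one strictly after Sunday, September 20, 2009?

September 2009 starts on a Tuesday, so its 1st Friday is September 4, 2009 (3 days in).
That is not after September 20, 2009, so look at October 2009.
October 2009 starts on a Thursday, so its 1st Friday is October 2, 2009 (1 day in).

October 2, 2009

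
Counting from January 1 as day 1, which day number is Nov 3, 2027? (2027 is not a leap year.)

307

Days in months before Nov: 31 + 28 + 31 + 30 + 31 + 30 + 31 + 31 + 30 + 31 = 304.
Plus 3 days into Nov → day 307.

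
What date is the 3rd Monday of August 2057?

The first Monday of August 2057 is August 6.
The 3rd Monday is 2 weeks later: 6 + 14 = 20.

20 August 2057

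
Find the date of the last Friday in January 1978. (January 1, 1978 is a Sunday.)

27 January 1978

January 1978 begins on a Sunday, so the first Friday is January 6 (5 days later).
January 1978 has 31 days. Adding weeks: 6, 13, 20, 27 — the last one ≤ 31 is the 27th.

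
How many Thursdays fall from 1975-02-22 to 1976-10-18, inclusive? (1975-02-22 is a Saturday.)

1975-02-22 is a Saturday; the first Thursday on or after it is 1975-02-27 (5 days later).
From 1975-02-27 to 1976-10-18: 307 + 292 = 599 days (rest of 1975, to 1976-10-18 in 1976).
599 ÷ 7 = 85 full weeks with remainder 4, so 85 more Thursdays after the first → 86.

86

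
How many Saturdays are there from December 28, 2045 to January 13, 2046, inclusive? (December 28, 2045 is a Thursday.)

December 28, 2045 is a Thursday; the first Saturday on or after it is December 30, 2045 (2 days later).
From December 30, 2045 to January 13, 2046: 1 + 13 = 14 days (rest of December, January).
14 ÷ 7 = 2 full weeks with remainder 0, so 2 more Saturdays after the first → 3.

3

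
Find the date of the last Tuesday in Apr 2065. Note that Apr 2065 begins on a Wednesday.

Apr 28, 2065

Apr 2065 begins on a Wednesday, so the first Tuesday is Apr 7 (6 days later).
Apr 2065 has 30 days. Adding weeks: 7, 14, 21, 28 — the last one ≤ 30 is the 28th.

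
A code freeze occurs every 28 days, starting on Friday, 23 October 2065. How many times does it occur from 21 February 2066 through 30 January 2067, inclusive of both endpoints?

Occurrences land 28·i days after 23 October 2065 for i = 0, 1, 2, …
21 February 2066 is 121 days after the start; 121 ÷ 28 = 4 remainder 9; since the remainder is 9, round up to i = 5. First occurrence in the window: #6 on 12 March 2066 (5×28 = 140 days in).
30 January 2067 is 464 days after the start; 464 ÷ 28 = 16 remainder 16. Last occurrence in the window: #17 on 14 January 2067.
Occurrences #6 through #17: 12 in total.

12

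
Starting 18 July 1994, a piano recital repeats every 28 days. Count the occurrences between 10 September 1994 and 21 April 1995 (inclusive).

8

Occurrences land 28·i days after 18 July 1994 for i = 0, 1, 2, …
10 September 1994 is 54 days after the start; 54 ÷ 28 = 1 remainder 26; since the remainder is 26, round up to i = 2. First occurrence in the window: #3 on 12 September 1994 (2×28 = 56 days in).
21 April 1995 is 277 days after the start; 277 ÷ 28 = 9 remainder 25. Last occurrence in the window: #10 on 27 March 1995.
Occurrences #3 through #10: 8 in total.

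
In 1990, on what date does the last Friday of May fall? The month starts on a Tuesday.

May 25, 1990

May 1990 begins on a Tuesday, so the first Friday is May 4 (3 days later).
May 1990 has 31 days. Adding weeks: 4, 11, 18, 25 — the last one ≤ 31 is the 25th.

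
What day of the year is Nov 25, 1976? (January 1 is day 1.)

Days in months before Nov: 31 + 29 + 31 + 30 + 31 + 30 + 31 + 31 + 30 + 31 = 305.
Plus 25 days into Nov → day 330.

330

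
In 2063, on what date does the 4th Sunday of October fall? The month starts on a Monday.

28 October 2063

October 2063 begins on a Monday, so the first Sunday is October 7 (6 days later).
The 4th Sunday is 3 weeks later: 7 + 21 = 28.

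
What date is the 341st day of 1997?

Dec 7, 1997

Jan has 31 days (341 − 31 = 310 remain).
Feb has 28 days (310 − 28 = 282 remain).
Mar has 31 days (282 − 31 = 251 remain).
Apr has 30 days (251 − 30 = 221 remain).
May has 31 days (221 − 31 = 190 remain).
Jun has 30 days (190 − 30 = 160 remain).
Jul has 31 days (160 − 31 = 129 remain).
Aug has 31 days (129 − 31 = 98 remain).
Sep has 30 days (98 − 30 = 68 remain).
Oct has 31 days (68 − 31 = 37 remain).
Nov has 30 days (37 − 30 = 7 remain).
7 into Dec → Dec 7.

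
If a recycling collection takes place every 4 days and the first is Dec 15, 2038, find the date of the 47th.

The 47th occurrence is 46 intervals after the first: 46 × 4 = 184 days after Dec 15, 2038.
Dec has 31 days — 16 days to the end of Dec leaves 168.
Jan has 31 days (137 left).
Feb has 28 days (109 left).
Mar has 31 days (78 left).
Apr has 30 days (48 left).
May has 31 days (17 left).
17 days into Jun → Jun 17, 2039.

Jun 17, 2039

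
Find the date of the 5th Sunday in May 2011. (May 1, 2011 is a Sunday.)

May 2011 begins on a Sunday, so the first Sunday is May 1.
The 5th Sunday is 4 weeks later: 1 + 28 = 29.

May 29, 2011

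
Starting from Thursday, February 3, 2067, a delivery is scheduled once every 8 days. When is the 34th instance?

October 25, 2067

The 34th occurrence is 33 intervals after the first: 33 × 8 = 264 days after February 3, 2067.
February has 28 days — 25 days to the end of February leaves 239.
March has 31 days (208 left).
April has 30 days (178 left).
May has 31 days (147 left).
June has 30 days (117 left).
July has 31 days (86 left).
August has 31 days (55 left).
September has 30 days (25 left).
25 days into October → October 25, 2067.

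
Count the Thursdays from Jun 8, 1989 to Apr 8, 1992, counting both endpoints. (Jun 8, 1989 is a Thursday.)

148

Jun 8, 1989 is a Thursday; the first Thursday on or after it is Jun 8, 1989.
From Jun 8, 1989 to Apr 8, 1992: 206 + 365 + 365 + 99 = 1035 days (rest of 1989, 1990, 1991, to Apr 8, 1992 in 1992).
1035 ÷ 7 = 147 full weeks with remainder 6, so 147 more Thursdays after the first → 148.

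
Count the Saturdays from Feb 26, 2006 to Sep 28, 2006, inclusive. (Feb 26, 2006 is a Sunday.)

Feb 26, 2006 is a Sunday; the first Saturday on or after it is Mar 4, 2006 (6 days later).
From Mar 4, 2006 to Sep 28, 2006: 27 + 30 + 31 + 30 + 31 + 31 + 28 = 208 days (rest of Mar, Apr, May, Jun, Jul, Aug, Sep).
208 ÷ 7 = 29 full weeks with remainder 5, so 29 more Saturdays after the first → 30.

30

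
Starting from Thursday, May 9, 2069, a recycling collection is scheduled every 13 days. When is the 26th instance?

Mar 30, 2070

The 26th occurrence is 25 intervals after the first: 25 × 13 = 325 days after May 9, 2069.
May has 31 days — 22 days to the end of May leaves 303.
Jun has 30 days (273 left).
Jul has 31 days (242 left).
Aug has 31 days (211 left).
Sep has 30 days (181 left).
Oct has 31 days (150 left).
Nov has 30 days (120 left).
Dec has 31 days (89 left).
Jan has 31 days (58 left).
Feb has 28 days (30 left).
30 days into Mar → Mar 30, 2070.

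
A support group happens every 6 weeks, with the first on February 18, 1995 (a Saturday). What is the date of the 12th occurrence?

The 12th occurrence is 11 intervals after the first: 11 × 42 = 462 days after February 18, 1995.
February has 28 days — 10 days to the end of February leaves 452.
From end of February to end of 1995 is 306 days (146 left).
January has 31 days (115 left).
February has 29 days (86 left).
March has 31 days (55 left).
April has 30 days (25 left).
25 days into May → May 25, 1996.

May 25, 1996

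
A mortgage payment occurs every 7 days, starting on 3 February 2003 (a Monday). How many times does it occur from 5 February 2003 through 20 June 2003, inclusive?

Occurrences land 7·i days after 3 February 2003 for i = 0, 1, 2, …
5 February 2003 is 2 days after the start; 2 ÷ 7 = 0 remainder 2; since the remainder is 2, round up to i = 1. First occurrence in the window: #2 on 10 February 2003 (1×7 = 7 days in).
20 June 2003 is 137 days after the start; 137 ÷ 7 = 19 remainder 4. Last occurrence in the window: #20 on 16 June 2003.
Occurrences #2 through #20: 19 in total.

19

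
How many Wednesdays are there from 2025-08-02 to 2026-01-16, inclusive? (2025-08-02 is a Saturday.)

24

2025-08-02 is a Saturday; the first Wednesday on or after it is 2025-08-06 (4 days later).
From 2025-08-06 to 2026-01-16: 25 + 30 + 31 + 30 + 31 + 16 = 163 days (rest of August, September, October, November, December, January).
163 ÷ 7 = 23 full weeks with remainder 2, so 23 more Wednesdays after the first → 24.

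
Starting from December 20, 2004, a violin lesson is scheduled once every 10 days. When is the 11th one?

March 30, 2005

The 11th occurrence is 10 intervals after the first: 10 × 10 = 100 days after December 20, 2004.
December has 31 days — 11 days to the end of December leaves 89.
January has 31 days (58 left).
February has 28 days (30 left).
30 days into March → March 30, 2005.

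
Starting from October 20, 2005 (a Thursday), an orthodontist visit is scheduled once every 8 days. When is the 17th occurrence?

The 17th occurrence is 16 intervals after the first: 16 × 8 = 128 days after October 20, 2005.
October has 31 days — 11 days to the end of October leaves 117.
November has 30 days (87 left).
December has 31 days (56 left).
January has 31 days (25 left).
25 days into February → February 25, 2006.

February 25, 2006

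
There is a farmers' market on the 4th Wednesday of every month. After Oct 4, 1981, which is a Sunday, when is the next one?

Oct 1981 starts on a Thursday; its first Wednesday is the 7th, so the 4th Wednesday is the 28th — Oct 28, 1981.
Oct 28, 1981 is after Oct 4, 1981, so that is the next one.

Oct 28, 1981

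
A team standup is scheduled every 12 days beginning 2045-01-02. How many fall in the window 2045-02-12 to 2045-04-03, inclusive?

Occurrences land 12·i days after 2045-01-02 for i = 0, 1, 2, …
2045-02-12 is 41 days after the start; 41 ÷ 12 = 3 remainder 5; since the remainder is 5, round up to i = 4. First occurrence in the window: #5 on 2045-02-19 (4×12 = 48 days in).
2045-04-03 is 91 days after the start; 91 ÷ 12 = 7 remainder 7. Last occurrence in the window: #8 on 2045-03-27.
Occurrences #5 through #8: 4 in total.

4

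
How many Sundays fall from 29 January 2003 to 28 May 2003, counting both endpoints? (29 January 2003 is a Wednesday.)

17

29 January 2003 is a Wednesday; the first Sunday on or after it is 2 February 2003 (4 days later).
From 2 February 2003 to 28 May 2003: 26 + 31 + 30 + 28 = 115 days (rest of February, March, April, May).
115 ÷ 7 = 16 full weeks with remainder 3, so 16 more Sundays after the first → 17.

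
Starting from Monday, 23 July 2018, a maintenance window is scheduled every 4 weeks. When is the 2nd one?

20 August 2018

The 2nd occurrence is 1 interval after the first: 1 × 28 = 28 days after 23 July 2018.
July has 31 days — 8 days to the end of July leaves 20.
20 days into August → 20 August 2018.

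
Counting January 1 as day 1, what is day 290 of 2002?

Oct 17, 2002

Jan has 31 days (290 − 31 = 259 remain).
Feb has 28 days (259 − 28 = 231 remain).
Mar has 31 days (231 − 31 = 200 remain).
Apr has 30 days (200 − 30 = 170 remain).
May has 31 days (170 − 31 = 139 remain).
Jun has 30 days (139 − 30 = 109 remain).
Jul has 31 days (109 − 31 = 78 remain).
Aug has 31 days (78 − 31 = 47 remain).
Sep has 30 days (47 − 30 = 17 remain).
17 into Oct → Oct 17.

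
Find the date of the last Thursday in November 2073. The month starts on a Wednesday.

November 2073 begins on a Wednesday, so the first Thursday is November 2 (1 day later).
November 2073 has 30 days. Adding weeks: 2, 9, 16, 23, 30 — the last one ≤ 30 is the 30th.

November 30, 2073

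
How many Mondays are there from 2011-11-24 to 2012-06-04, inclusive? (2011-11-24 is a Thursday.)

28

2011-11-24 is a Thursday; the first Monday on or after it is 2011-11-28 (4 days later).
From 2011-11-28 to 2012-06-04: 2 + 31 + 31 + 29 + 31 + 30 + 31 + 4 = 189 days (rest of November, December, January, February, March, April, May, June).
189 ÷ 7 = 27 full weeks with remainder 0, so 27 more Mondays after the first → 28.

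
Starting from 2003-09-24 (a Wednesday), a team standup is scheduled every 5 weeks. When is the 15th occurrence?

The 15th occurrence is 14 intervals after the first: 14 × 35 = 490 days after 2003-09-24.
September has 30 days — 6 days to the end of September leaves 484.
From end of September to end of 2003 is 92 days (392 left).
2004 has 366 days (26 left).
26 days into January → 2005-01-26.

2005-01-26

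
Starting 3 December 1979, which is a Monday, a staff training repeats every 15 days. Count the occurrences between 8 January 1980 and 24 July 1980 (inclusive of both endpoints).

13

Occurrences land 15·i days after 3 December 1979 for i = 0, 1, 2, …
8 January 1980 is 36 days after the start; 36 ÷ 15 = 2 remainder 6; since the remainder is 6, round up to i = 3. First occurrence in the window: #4 on 17 January 1980 (3×15 = 45 days in).
24 July 1980 is 234 days after the start; 234 ÷ 15 = 15 remainder 9. Last occurrence in the window: #16 on 15 July 1980.
Occurrences #4 through #16: 13 in total.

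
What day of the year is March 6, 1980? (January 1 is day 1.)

Days in months before March: 31 + 29 = 60.
Plus 6 days into March → day 66.

66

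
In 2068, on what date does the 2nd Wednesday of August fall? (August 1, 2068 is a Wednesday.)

8 August 2068

August 2068 begins on a Wednesday, so the first Wednesday is August 1.
The 2nd Wednesday is 1 weeks later: 1 + 7 = 8.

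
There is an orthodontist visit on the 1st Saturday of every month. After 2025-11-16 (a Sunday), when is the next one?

November 2025 starts on a Saturday, so its 1st Saturday is 2025-11-01.
That is not after 2025-11-16, so look at December 2025.
December 2025 starts on a Monday, so its 1st Saturday is 2025-12-06 (5 days in).

2025-12-06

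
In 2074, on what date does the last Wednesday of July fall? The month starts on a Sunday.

July 2074 begins on a Sunday, so the first Wednesday is July 4 (3 days later).
July 2074 has 31 days. Adding weeks: 4, 11, 18, 25 — the last one ≤ 31 is the 25th.

25 July 2074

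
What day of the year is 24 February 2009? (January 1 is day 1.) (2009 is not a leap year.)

Days in months before February: 31 = 31.
Plus 24 days into February → day 55.

55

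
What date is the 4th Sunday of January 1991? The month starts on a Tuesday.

1991-01-27

January 1991 begins on a Tuesday, so the first Sunday is January 6 (5 days later).
The 4th Sunday is 3 weeks later: 6 + 21 = 27.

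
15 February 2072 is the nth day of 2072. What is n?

Days in months before February: 31 = 31.
Plus 15 days into February → day 46.

46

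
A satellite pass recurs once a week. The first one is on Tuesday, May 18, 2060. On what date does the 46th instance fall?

The 46th occurrence is 45 intervals after the first: 45 × 7 = 315 days after May 18, 2060.
May has 31 days — 13 days to the end of May leaves 302.
Jun has 30 days (272 left).
Jul has 31 days (241 left).
Aug has 31 days (210 left).
Sep has 30 days (180 left).
Oct has 31 days (149 left).
Nov has 30 days (119 left).
Dec has 31 days (88 left).
Jan has 31 days (57 left).
Feb has 28 days (29 left).
29 days into Mar → Mar 29, 2061.

Mar 29, 2061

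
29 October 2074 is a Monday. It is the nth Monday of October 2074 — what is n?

5th

Day 29 falls in week ⌈29/7⌉ of the month.
Days 1–7 hold the 1st Monday, 8–14 the 2nd, 15–21 the 3rd, 22–28 the 4th, 29–31 the 5th.
29 is in the range for the 5th.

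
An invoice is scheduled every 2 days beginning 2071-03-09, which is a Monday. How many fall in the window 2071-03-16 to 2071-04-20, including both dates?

18

Occurrences land 2·i days after 2071-03-09 for i = 0, 1, 2, …
2071-03-16 is 7 days after the start; 7 ÷ 2 = 3 remainder 1; since the remainder is 1, round up to i = 4. First occurrence in the window: #5 on 2071-03-17 (4×2 = 8 days in).
2071-04-20 is 42 days after the start; 42 ÷ 2 = 21 remainder 0. Last occurrence in the window: #22 on 2071-04-20.
Occurrences #5 through #22: 18 in total.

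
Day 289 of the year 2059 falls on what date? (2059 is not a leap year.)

January has 31 days (289 − 31 = 258 remain).
February has 28 days (258 − 28 = 230 remain).
March has 31 days (230 − 31 = 199 remain).
April has 30 days (199 − 30 = 169 remain).
May has 31 days (169 − 31 = 138 remain).
June has 30 days (138 − 30 = 108 remain).
July has 31 days (108 − 31 = 77 remain).
August has 31 days (77 − 31 = 46 remain).
September has 30 days (46 − 30 = 16 remain).
16 into October → October 16.

2059-10-16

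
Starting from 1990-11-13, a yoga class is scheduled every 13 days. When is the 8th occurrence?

1991-02-12

The 8th occurrence is 7 intervals after the first: 7 × 13 = 91 days after 1990-11-13.
November has 30 days — 17 days to the end of November leaves 74.
December has 31 days (43 left).
January has 31 days (12 left).
12 days into February → 1991-02-12.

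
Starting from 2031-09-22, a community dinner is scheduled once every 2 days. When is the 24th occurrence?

The 24th occurrence is 23 intervals after the first: 23 × 2 = 46 days after 2031-09-22.
September has 30 days — 8 days to the end of September leaves 38.
October has 31 days (7 left).
7 days into November → 2031-11-07.

2031-11-07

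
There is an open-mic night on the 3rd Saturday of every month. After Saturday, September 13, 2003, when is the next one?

September 20, 2003

September 2003 starts on a Monday; its first Saturday is the 6th, so the 3rd Saturday is the 20th — September 20, 2003.
September 20, 2003 is after September 13, 2003, so that is the next one.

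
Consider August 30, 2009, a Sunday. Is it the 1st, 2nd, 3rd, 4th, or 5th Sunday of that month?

5th

Day 30 falls in week ⌈30/7⌉ of the month.
Days 1–7 hold the 1st Sunday, 8–14 the 2nd, 15–21 the 3rd, 22–28 the 4th, 29–31 the 5th.
30 is in the range for the 5th.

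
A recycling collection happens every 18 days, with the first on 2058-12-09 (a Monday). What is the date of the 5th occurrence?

The 5th occurrence is 4 intervals after the first: 4 × 18 = 72 days after 2058-12-09.
December has 31 days — 22 days to the end of December leaves 50.
January has 31 days (19 left).
19 days into February → 2059-02-19.

2059-02-19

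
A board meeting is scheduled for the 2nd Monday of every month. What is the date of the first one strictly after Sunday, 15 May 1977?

May 1977 starts on a Sunday; its first Monday is the 2nd, so the 2nd Monday is the 9th — 9 May 1977.
That is not after 15 May 1977, so look at June 1977.
June 1977 starts on a Wednesday; its first Monday is the 6th, so the 2nd Monday is the 13th — 13 June 1977.

13 June 1977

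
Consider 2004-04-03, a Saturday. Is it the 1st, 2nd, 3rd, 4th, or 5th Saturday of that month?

Day 3 falls in week ⌈3/7⌉ of the month.
Days 1–7 hold the 1st Saturday, 8–14 the 2nd, 15–21 the 3rd, 22–28 the 4th, 29–31 the 5th.
3 is in the range for the 1st.

1st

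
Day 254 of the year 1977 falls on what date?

1977-09-11

January has 31 days (254 − 31 = 223 remain).
February has 28 days (223 − 28 = 195 remain).
March has 31 days (195 − 31 = 164 remain).
April has 30 days (164 − 30 = 134 remain).
May has 31 days (134 − 31 = 103 remain).
June has 30 days (103 − 30 = 73 remain).
July has 31 days (73 − 31 = 42 remain).
August has 31 days (42 − 31 = 11 remain).
11 into September → September 11.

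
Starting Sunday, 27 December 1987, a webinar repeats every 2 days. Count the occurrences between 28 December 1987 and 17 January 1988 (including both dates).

10

Occurrences land 2·i days after 27 December 1987 for i = 0, 1, 2, …
28 December 1987 is 1 day after the start; 1 ÷ 2 = 0 remainder 1; since the remainder is 1, round up to i = 1. First occurrence in the window: #2 on 29 December 1987 (1×2 = 2 days in).
17 January 1988 is 21 days after the start; 21 ÷ 2 = 10 remainder 1. Last occurrence in the window: #11 on 16 January 1988.
Occurrences #2 through #11: 10 in total.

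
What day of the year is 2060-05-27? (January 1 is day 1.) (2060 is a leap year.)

Days in months before May: 31 + 29 + 31 + 30 = 121.
Plus 27 days into May → day 148.

148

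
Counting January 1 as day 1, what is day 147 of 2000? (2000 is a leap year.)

Jan has 31 days (147 − 31 = 116 remain).
Feb has 29 days (116 − 29 = 87 remain).
Mar has 31 days (87 − 31 = 56 remain).
Apr has 30 days (56 − 30 = 26 remain).
26 into May → May 26.

May 26, 2000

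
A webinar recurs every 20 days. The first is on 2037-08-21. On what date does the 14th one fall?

The 14th occurrence is 13 intervals after the first: 13 × 20 = 260 days after 2037-08-21.
August has 31 days — 10 days to the end of August leaves 250.
September has 30 days (220 left).
October has 31 days (189 left).
November has 30 days (159 left).
December has 31 days (128 left).
January has 31 days (97 left).
February has 28 days (69 left).
March has 31 days (38 left).
April has 30 days (8 left).
8 days into May → 2038-05-08.

2038-05-08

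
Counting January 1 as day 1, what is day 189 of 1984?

January has 31 days (189 − 31 = 158 remain).
February has 29 days (158 − 29 = 129 remain).
March has 31 days (129 − 31 = 98 remain).
April has 30 days (98 − 30 = 68 remain).
May has 31 days (68 − 31 = 37 remain).
June has 30 days (37 − 30 = 7 remain).
7 into July → July 7.

1984-07-07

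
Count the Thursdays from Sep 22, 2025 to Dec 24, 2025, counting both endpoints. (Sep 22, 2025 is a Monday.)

Sep 22, 2025 is a Monday; the first Thursday on or after it is Sep 25, 2025 (3 days later).
From Sep 25, 2025 to Dec 24, 2025: 5 + 31 + 30 + 24 = 90 days (rest of Sep, Oct, Nov, Dec).
90 ÷ 7 = 12 full weeks with remainder 6, so 12 more Thursdays after the first → 13.

13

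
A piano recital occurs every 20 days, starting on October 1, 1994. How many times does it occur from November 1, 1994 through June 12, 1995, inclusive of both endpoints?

Occurrences land 20·i days after October 1, 1994 for i = 0, 1, 2, …
November 1, 1994 is 31 days after the start; 31 ÷ 20 = 1 remainder 11; since the remainder is 11, round up to i = 2. First occurrence in the window: #3 on November 10, 1994 (2×20 = 40 days in).
June 12, 1995 is 254 days after the start; 254 ÷ 20 = 12 remainder 14. Last occurrence in the window: #13 on May 29, 1995.
Occurrences #3 through #13: 11 in total.

11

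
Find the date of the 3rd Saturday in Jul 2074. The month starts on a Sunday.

Jul 2074 begins on a Sunday, so the first Saturday is Jul 7 (6 days later).
The 3rd Saturday is 2 weeks later: 7 + 14 = 21.

Jul 21, 2074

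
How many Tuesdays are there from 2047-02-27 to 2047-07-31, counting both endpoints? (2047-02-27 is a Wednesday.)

2047-02-27 is a Wednesday; the first Tuesday on or after it is 2047-03-05 (6 days later).
From 2047-03-05 to 2047-07-31: 26 + 30 + 31 + 30 + 31 = 148 days (rest of March, April, May, June, July).
148 ÷ 7 = 21 full weeks with remainder 1, so 21 more Tuesdays after the first → 22.

22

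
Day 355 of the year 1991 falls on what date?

January has 31 days (355 − 31 = 324 remain).
February has 28 days (324 − 28 = 296 remain).
March has 31 days (296 − 31 = 265 remain).
April has 30 days (265 − 30 = 235 remain).
May has 31 days (235 − 31 = 204 remain).
June has 30 days (204 − 30 = 174 remain).
July has 31 days (174 − 31 = 143 remain).
August has 31 days (143 − 31 = 112 remain).
September has 30 days (112 − 30 = 82 remain).
October has 31 days (82 − 31 = 51 remain).
November has 30 days (51 − 30 = 21 remain).
21 into December → December 21.

1991-12-21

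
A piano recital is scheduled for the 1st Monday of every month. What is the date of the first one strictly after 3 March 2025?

March 2025 starts on a Saturday, so its 1st Monday is 3 March 2025 (2 days in).
That is not after 3 March 2025, so look at April 2025.
April 2025 starts on a Tuesday, so its 1st Monday is 7 April 2025 (6 days in).

7 April 2025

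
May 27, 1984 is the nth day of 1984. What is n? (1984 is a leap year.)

148

Days in months before May: 31 + 29 + 31 + 30 = 121.
Plus 27 days into May → day 148.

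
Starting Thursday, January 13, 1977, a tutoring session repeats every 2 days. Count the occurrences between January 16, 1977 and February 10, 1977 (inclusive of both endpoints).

13

Occurrences land 2·i days after January 13, 1977 for i = 0, 1, 2, …
January 16, 1977 is 3 days after the start; 3 ÷ 2 = 1 remainder 1; since the remainder is 1, round up to i = 2. First occurrence in the window: #3 on January 17, 1977 (2×2 = 4 days in).
February 10, 1977 is 28 days after the start; 28 ÷ 2 = 14 remainder 0. Last occurrence in the window: #15 on February 10, 1977.
Occurrences #3 through #15: 13 in total.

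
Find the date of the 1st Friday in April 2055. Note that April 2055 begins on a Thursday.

April 2055 begins on a Thursday, so the first Friday is April 2 (1 day later).

April 2, 2055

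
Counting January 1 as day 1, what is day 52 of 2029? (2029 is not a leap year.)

January has 31 days (52 − 31 = 21 remain).
21 into February → February 21.

21 February 2029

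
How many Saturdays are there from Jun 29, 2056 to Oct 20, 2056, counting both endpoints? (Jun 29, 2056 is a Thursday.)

16

Jun 29, 2056 is a Thursday; the first Saturday on or after it is Jul 1, 2056 (2 days later).
From Jul 1, 2056 to Oct 20, 2056: 30 + 31 + 30 + 20 = 111 days (rest of Jul, Aug, Sep, Oct).
111 ÷ 7 = 15 full weeks with remainder 6, so 15 more Saturdays after the first → 16.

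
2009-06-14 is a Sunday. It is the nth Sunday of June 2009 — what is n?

Day 14 falls in week ⌈14/7⌉ of the month.
Days 1–7 hold the 1st Sunday, 8–14 the 2nd, 15–21 the 3rd, 22–28 the 4th, 29–31 the 5th.
14 is in the range for the 2nd.

2nd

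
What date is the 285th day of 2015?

12 October 2015

January has 31 days (285 − 31 = 254 remain).
February has 28 days (254 − 28 = 226 remain).
March has 31 days (226 − 31 = 195 remain).
April has 30 days (195 − 30 = 165 remain).
May has 31 days (165 − 31 = 134 remain).
June has 30 days (134 − 30 = 104 remain).
July has 31 days (104 − 31 = 73 remain).
August has 31 days (73 − 31 = 42 remain).
September has 30 days (42 − 30 = 12 remain).
12 into October → October 12.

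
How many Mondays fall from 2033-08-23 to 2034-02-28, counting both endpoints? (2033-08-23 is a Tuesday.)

27

2033-08-23 is a Tuesday; the first Monday on or after it is 2033-08-29 (6 days later).
From 2033-08-29 to 2034-02-28: 2 + 30 + 31 + 30 + 31 + 31 + 28 = 183 days (rest of August, September, October, November, December, January, February).
183 ÷ 7 = 26 full weeks with remainder 1, so 26 more Mondays after the first → 27.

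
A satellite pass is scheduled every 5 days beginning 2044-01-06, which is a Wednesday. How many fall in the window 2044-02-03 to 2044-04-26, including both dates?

17

Occurrences land 5·i days after 2044-01-06 for i = 0, 1, 2, …
2044-02-03 is 28 days after the start; 28 ÷ 5 = 5 remainder 3; since the remainder is 3, round up to i = 6. First occurrence in the window: #7 on 2044-02-05 (6×5 = 30 days in).
2044-04-26 is 111 days after the start; 111 ÷ 5 = 22 remainder 1. Last occurrence in the window: #23 on 2044-04-25.
Occurrences #7 through #23: 17 in total.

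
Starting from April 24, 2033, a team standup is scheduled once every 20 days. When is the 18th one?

The 18th occurrence is 17 intervals after the first: 17 × 20 = 340 days after April 24, 2033.
April has 30 days — 6 days to the end of April leaves 334.
May has 31 days (303 left).
June has 30 days (273 left).
July has 31 days (242 left).
August has 31 days (211 left).
September has 30 days (181 left).
October has 31 days (150 left).
November has 30 days (120 left).
December has 31 days (89 left).
January has 31 days (58 left).
February has 28 days (30 left).
30 days into March → March 30, 2034.

March 30, 2034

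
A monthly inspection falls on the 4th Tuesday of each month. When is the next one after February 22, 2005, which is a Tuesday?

March 22, 2005

February 2005 starts on a Tuesday; its first Tuesday is the 1st, so the 4th Tuesday is the 22nd — February 22, 2005.
That is not after February 22, 2005, so look at March 2005.
March 2005 starts on a Tuesday; its first Tuesday is the 1st, so the 4th Tuesday is the 22nd — March 22, 2005.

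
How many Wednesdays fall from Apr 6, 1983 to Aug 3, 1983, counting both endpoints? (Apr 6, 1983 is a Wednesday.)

18

Apr 6, 1983 is a Wednesday; the first Wednesday on or after it is Apr 6, 1983.
From Apr 6, 1983 to Aug 3, 1983: 24 + 31 + 30 + 31 + 3 = 119 days (rest of Apr, May, Jun, Jul, Aug).
119 ÷ 7 = 17 full weeks with remainder 0, so 17 more Wednesdays after the first → 18.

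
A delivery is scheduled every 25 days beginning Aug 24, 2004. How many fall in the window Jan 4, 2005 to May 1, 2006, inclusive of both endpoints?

Occurrences land 25·i days after Aug 24, 2004 for i = 0, 1, 2, …
Jan 4, 2005 is 133 days after the start; 133 ÷ 25 = 5 remainder 8; since the remainder is 8, round up to i = 6. First occurrence in the window: #7 on Jan 21, 2005 (6×25 = 150 days in).
May 1, 2006 is 615 days after the start; 615 ÷ 25 = 24 remainder 15. Last occurrence in the window: #25 on Apr 16, 2006.
Occurrences #7 through #25: 19 in total.

19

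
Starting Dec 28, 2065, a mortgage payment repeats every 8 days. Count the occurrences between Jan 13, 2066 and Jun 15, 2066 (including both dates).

Occurrences land 8·i days after Dec 28, 2065 for i = 0, 1, 2, …
Jan 13, 2066 is 16 days after the start; 16 ÷ 8 = 2 remainder 0. First occurrence in the window: #3 on Jan 13, 2066 (2×8 = 16 days in).
Jun 15, 2066 is 169 days after the start; 169 ÷ 8 = 21 remainder 1. Last occurrence in the window: #22 on Jun 14, 2066.
Occurrences #3 through #22: 20 in total.

20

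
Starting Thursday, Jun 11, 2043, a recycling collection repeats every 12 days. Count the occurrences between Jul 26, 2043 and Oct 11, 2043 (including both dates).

Occurrences land 12·i days after Jun 11, 2043 for i = 0, 1, 2, …
Jul 26, 2043 is 45 days after the start; 45 ÷ 12 = 3 remainder 9; since the remainder is 9, round up to i = 4. First occurrence in the window: #5 on Jul 29, 2043 (4×12 = 48 days in).
Oct 11, 2043 is 122 days after the start; 122 ÷ 12 = 10 remainder 2. Last occurrence in the window: #11 on Oct 9, 2043.
Occurrences #5 through #11: 7 in total.

7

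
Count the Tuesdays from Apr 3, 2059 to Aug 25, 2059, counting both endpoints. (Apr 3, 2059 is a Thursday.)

Apr 3, 2059 is a Thursday; the first Tuesday on or after it is Apr 8, 2059 (5 days later).
From Apr 8, 2059 to Aug 25, 2059: 22 + 31 + 30 + 31 + 25 = 139 days (rest of Apr, May, Jun, Jul, Aug).
139 ÷ 7 = 19 full weeks with remainder 6, so 19 more Tuesdays after the first → 20.

20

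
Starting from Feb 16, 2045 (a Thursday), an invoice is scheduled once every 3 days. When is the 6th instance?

Mar 3, 2045

The 6th occurrence is 5 intervals after the first: 5 × 3 = 15 days after Feb 16, 2045.
Feb has 28 days — 12 days to the end of Feb leaves 3.
3 days into Mar → Mar 3, 2045.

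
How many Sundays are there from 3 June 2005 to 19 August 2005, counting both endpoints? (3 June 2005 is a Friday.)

11

3 June 2005 is a Friday; the first Sunday on or after it is 5 June 2005 (2 days later).
From 5 June 2005 to 19 August 2005: 25 + 31 + 19 = 75 days (rest of June, July, August).
75 ÷ 7 = 10 full weeks with remainder 5, so 10 more Sundays after the first → 11.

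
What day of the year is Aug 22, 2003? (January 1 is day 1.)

234

Days in months before Aug: 31 + 28 + 31 + 30 + 31 + 30 + 31 = 212.
Plus 22 days into Aug → day 234.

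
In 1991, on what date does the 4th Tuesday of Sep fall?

Sep 24, 1991

The first Tuesday of Sep 1991 is Sep 3.
The 4th Tuesday is 3 weeks later: 3 + 21 = 24.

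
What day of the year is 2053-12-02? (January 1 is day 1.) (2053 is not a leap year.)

Days in months before December: 31 + 28 + 31 + 30 + 31 + 30 + 31 + 31 + 30 + 31 + 30 = 334.
Plus 2 days into December → day 336.

336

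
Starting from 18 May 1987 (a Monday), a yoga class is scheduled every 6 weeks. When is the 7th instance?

25 January 1988

The 7th occurrence is 6 intervals after the first: 6 × 42 = 252 days after 18 May 1987.
May has 31 days — 13 days to the end of May leaves 239.
June has 30 days (209 left).
July has 31 days (178 left).
August has 31 days (147 left).
September has 30 days (117 left).
October has 31 days (86 left).
November has 30 days (56 left).
December has 31 days (25 left).
25 days into January → 25 January 1988.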